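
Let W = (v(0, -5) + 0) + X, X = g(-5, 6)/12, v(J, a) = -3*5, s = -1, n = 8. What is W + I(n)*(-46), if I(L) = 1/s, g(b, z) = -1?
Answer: 371/12 ≈ 30.917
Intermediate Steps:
v(J, a) = -15
I(L) = -1 (I(L) = 1/(-1) = 1*(-1) = -1)
X = -1/12 ≈ -0.083333
W = -181/12 (W = (-15 + 0) - 1/12 = -15 - 1/12 = -181/12 ≈ -15.083)
W + I(n)*(-46) = -181/12 - 1*(-46) = -181/12 + 46 = 371/12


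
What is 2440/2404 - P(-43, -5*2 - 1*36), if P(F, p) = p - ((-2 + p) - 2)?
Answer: -1794/601 ≈ -2.9850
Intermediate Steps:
P(F, p) = 4 (P(F, p) = p - (-4 + p) = p + (4 - p) = 4)
2440/2404 - P(-43, -5*2 - 1*36) = 2440/2404 - 1*4 = 2440*(1/2404) - 4 = 610/601 - 4 = -1794/601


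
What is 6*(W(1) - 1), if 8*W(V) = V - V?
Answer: -6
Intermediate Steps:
W(V) = 0 (W(V) = (V - V)/8 = (⅛)*0 = 0)
6*(W(1) - 1) = 6*(0 - 1) = 6*(-1) = -6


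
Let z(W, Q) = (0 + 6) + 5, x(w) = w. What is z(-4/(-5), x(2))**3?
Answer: 1331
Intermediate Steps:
z(W, Q) = 11 (z(W, Q) = 6 + 5 = 11)
z(-4/(-5), x(2))**3 = 11**3 = 1331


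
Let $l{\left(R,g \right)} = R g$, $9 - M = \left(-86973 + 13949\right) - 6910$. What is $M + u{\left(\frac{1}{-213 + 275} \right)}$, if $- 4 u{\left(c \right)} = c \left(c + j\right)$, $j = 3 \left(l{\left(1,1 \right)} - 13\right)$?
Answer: $\frac{1229205799}{15376} \approx 79943.0$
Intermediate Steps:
$M = 79943$ ($M = 9 - \left(\left(-86973 + 13949\right) - 6910\right) = 9 - \left(-73024 - 6910\right) = 9 - -79934 = 9 + 79934 = 79943$)
$j = -36$ ($j = 3 \left(1 \cdot 1 - 13\right) = 3 \left(1 - 13\right) = 3 \left(-12\right) = -36$)
$u{\left(c \right)} = - \frac{c \left(-36 + c\right)}{4}$ ($u{\left(c \right)} = - \frac{c \left(c - 36\right)}{4} = - \frac{c \left(-36 + c\right)}{4}$)
$M + u{\left(\frac{1}{-213 + 275} \right)} = 79943 + \frac{36 - \frac{1}{-213 + 275}}{4 \left(-213 + 275\right)} = 79943 + \frac{36 - \frac{1}{62}}{4 \cdot 62} = 79943 + \frac{1}{4} \cdot \frac{1}{62} \left(36 - \frac{1}{62}\right) = 79943 + \frac{1}{4} \cdot \frac{1}{62} \cdot \frac{2231}{62} = 79943 + \frac{2231}{15376} = \frac{1229205799}{15376}$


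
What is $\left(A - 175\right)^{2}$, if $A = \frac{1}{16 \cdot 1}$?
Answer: $\frac{7834401}{256} \approx 30603.0$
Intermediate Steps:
$A = \frac{1}{16} \approx 0.0625$
$\left(A - 175\right)^{2} = \left(\frac{1}{16} - 175\right)^{2} = \left(- \frac{2799}{16}\right)^{2} = \frac{7834401}{256}$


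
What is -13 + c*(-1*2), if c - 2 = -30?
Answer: 43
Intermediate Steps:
c = -28 (c = 2 - 30 = -28)
-13 + c*(-1*2) = -13 - (-28)*2 = -13 - 28*(-2) = -13 + 56 = 43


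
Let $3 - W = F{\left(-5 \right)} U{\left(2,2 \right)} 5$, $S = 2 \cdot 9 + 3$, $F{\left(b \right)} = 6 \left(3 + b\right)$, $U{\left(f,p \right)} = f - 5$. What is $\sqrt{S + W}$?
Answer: $2 i \sqrt{39} \approx 12.49 i$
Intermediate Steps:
$U{\left(f,p \right)} = -5 + f$
$F{\left(b \right)} = 18 + 6 b$
$S = 21$ ($S = 18 + 3 = 21$)
$W = -177$ ($W = 3 - \left(18 + 6 \left(-5\right)\right) \left(-5 + 2\right) 5 = 3 - \left(18 - 30\right) \left(\left(-3\right) 5\right) = 3 - \left(-12\right) \left(-15\right) = 3 - 180 = -177$)
$\sqrt{S + W} = \sqrt{21 - 177} = \sqrt{-156} = 2 i \sqrt{39}$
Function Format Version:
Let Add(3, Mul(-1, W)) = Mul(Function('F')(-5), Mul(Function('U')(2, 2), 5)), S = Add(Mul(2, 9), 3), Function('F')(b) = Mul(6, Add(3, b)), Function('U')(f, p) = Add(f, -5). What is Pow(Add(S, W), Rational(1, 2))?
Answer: Mul(2, I, Pow(39, Rational(1, 2))) ≈ Mul(12.490, I)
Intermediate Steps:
Function('U')(f, p) = Add(-5, f)
Function('F')(b) = Add(18, Mul(6, b))
S = 21 (S = Add(18, 3) = 21)
W = -177 (W = Add(3, Mul(-1, Mul(Add(18, Mul(6, -5)), Mul(Add(-5, 2), 5)))) = Add(3, Mul(-1, Mul(Add(18, -30), Mul(-3, 5)))) = Add(3, Mul(-1, Mul(-12, -15))) = Add(3, Mul(-1, 180)) = Add(3, -180) = -177)
Pow(Add(S, W), Rational(1, 2)) = Pow(Add(21, -177), Rational(1, 2)) = Pow(-156, Rational(1, 2)) = Mul(2, I, Pow(39, Rational(1, 2)))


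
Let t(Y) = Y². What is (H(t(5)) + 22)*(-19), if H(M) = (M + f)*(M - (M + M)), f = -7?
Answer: 8132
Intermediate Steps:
H(M) = -M*(-7 + M) (H(M) = (M - 7)*(M - (M + M)) = (-7 + M)*(M - 2*M) = (-7 + M)*(-M) = -M*(-7 + M))
(H(t(5)) + 22)*(-19) = (5²*(7 - 1*5²) + 22)*(-19) = (25*(7 - 1*25) + 22)*(-19) = (25*(7 - 25) + 22)*(-19) = (25*(-18) + 22)*(-19) = (-450 + 22)*(-19) = -428*(-19) = 8132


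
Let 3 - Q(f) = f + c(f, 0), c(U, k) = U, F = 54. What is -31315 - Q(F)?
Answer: -31210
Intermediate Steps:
Q(f) = 3 - 2*f (Q(f) = 3 - (f + f) = 3 - 2*f)
-31315 - Q(F) = -31315 - (3 - 2*54) = -31315 - (3 - 108) = -31315 - 1*(-105) = -31315 + 105 = -31210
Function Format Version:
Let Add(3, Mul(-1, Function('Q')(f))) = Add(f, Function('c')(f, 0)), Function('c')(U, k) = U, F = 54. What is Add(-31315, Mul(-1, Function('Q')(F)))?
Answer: -31210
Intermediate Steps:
Function('Q')(f) = Add(3, Mul(-2, f)) (Function('Q')(f) = Add(3, Mul(-1, Add(f, f))) = Add(3, Mul(-1, Mul(2, f))) = Add(3, Mul(-2, f)))
Add(-31315, Mul(-1, Function('Q')(F))) = Add(-31315, Mul(-1, Add(3, Mul(-2, 54)))) = Add(-31315, Mul(-1, Add(3, -108))) = Add(-31315, Mul(-1, -105)) = Add(-31315, 105) = -31210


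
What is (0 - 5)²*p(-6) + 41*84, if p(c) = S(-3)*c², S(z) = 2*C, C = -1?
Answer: 1644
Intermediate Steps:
S(z) = -2 (S(z) = 2*(-1) = -2)
p(c) = -2*c²
(0 - 5)²*p(-6) + 41*84 = (0 - 5)²*(-2*(-6)²) + 41*84 = (-5)²*(-2*36) + 3444 = 25*(-72) + 3444 = -1800 + 3444 = 1644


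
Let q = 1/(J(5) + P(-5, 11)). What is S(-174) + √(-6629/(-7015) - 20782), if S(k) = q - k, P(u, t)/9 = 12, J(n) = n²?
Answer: 23143/133 + I*√1022640393515/7015 ≈ 174.01 + 144.16*I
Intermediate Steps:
P(u, t) = 108 (P(u, t) = 9*12 = 108)
q = 1/133 (q = 1/(5² + 108) = 1/(25 + 108) = 1/133 ≈ 0.0075188)
S(k) = 1/133 - k
S(-174) + √(-6629/(-7015) - 20782) = (1/133 - 1*(-174)) + √(-6629/(-7015) - 20782) = (1/133 + 174) + √(-6629*(-1/7015) - 20782) = 23143/133 + √(6629/7015 - 20782) = 23143/133 + √(-145779101/7015) = 23143/133 + I*√1022640393515/7015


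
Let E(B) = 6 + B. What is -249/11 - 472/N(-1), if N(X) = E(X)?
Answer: -6437/55 ≈ -117.04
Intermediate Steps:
N(X) = 6 + X
-249/11 - 472/N(-1) = -249/11 - 472/(6 - 1) = -249*1/11 - 472/5 = -249/11 - 472*1/5 = -249/11 - 472/5 = -6437/55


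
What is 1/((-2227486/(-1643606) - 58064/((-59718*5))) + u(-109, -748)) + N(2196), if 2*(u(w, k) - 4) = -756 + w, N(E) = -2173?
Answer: -227656730597417929/104765984912683 ≈ -2173.0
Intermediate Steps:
u(w, k) = -374 + w/2 (u(w, k) = 4 + (-756 + w)/2 = 4 + (-378 + w/2) = -374 + w/2)
1/((-2227486/(-1643606) - 58064/((-59718*5))) + u(-109, -748)) + N(2196) = 1/((-2227486/(-1643606) - 58064/((-59718*5))) + (-374 + (1/2)*(-109))) - 2173 = 1/((-2227486*(-1/1643606) - 58064/(-298590)) + (-374 - 109/2)) - 2173 = 1/((1113743/821803 - 58064*(-1/298590)) - 857/2) - 2173 = 1/((1113743/821803 + 29032/149295) - 857/2) - 2173 = 1/(190134845881/122691078885 - 857/2) - 2173 = 1/(-104765984912683/245382157770) - 2173 = -245382157770/104765984912683 - 2173 = -227656730597417929/104765984912683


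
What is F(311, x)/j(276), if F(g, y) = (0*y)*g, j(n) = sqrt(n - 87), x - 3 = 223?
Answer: 0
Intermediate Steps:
x = 226 (x = 3 + 223 = 226)
j(n) = sqrt(-87 + n)
F(g, y) = 0 (F(g, y) = 0*g = 0)
F(311, x)/j(276) = 0/(sqrt(-87 + 276)) = 0/(sqrt(189)) = 0/((3*sqrt(21))) = 0*(sqrt(21)/63) = 0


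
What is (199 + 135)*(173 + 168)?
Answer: 113894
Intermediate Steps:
(199 + 135)*(173 + 168) = 334*341 = 113894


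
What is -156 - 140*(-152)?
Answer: 21124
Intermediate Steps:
-156 - 140*(-152) = -156 + 21280 = 21124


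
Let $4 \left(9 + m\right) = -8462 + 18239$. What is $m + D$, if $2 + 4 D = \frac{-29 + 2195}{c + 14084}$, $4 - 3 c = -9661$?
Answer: $\frac{505626161}{207668} \approx 2434.8$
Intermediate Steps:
$c = \frac{9665}{3}$ ($c = \frac{4}{3} - - \frac{9661}{3} = \frac{4}{3} + \frac{9661}{3} = \frac{9665}{3} \approx 3221.7$)
$D = - \frac{24334}{51917}$ ($D = - \frac{1}{2} + \frac{\left(-29 + 2195\right) \frac{1}{\frac{9665}{3} + 14084}}{4} = - \frac{1}{2} + \frac{2166 \frac{1}{\frac{51917}{3}}}{4} = - \frac{1}{2} + \frac{2166 \cdot \frac{3}{51917}}{4} = - \frac{1}{2} + \frac{1}{4} \cdot \frac{6498}{51917} = - \frac{1}{2} + \frac{3249}{103834} = - \frac{24334}{51917} \approx -0.46871$)
$m = \frac{9741}{4}$ ($m = -9 + \frac{-8462 + 18239}{4} = -9 + \frac{1}{4} \cdot 9777 = -9 + \frac{9777}{4} = \frac{9741}{4} \approx 2435.3$)
$m + D = \frac{9741}{4} - \frac{24334}{51917} = \frac{505626161}{207668}$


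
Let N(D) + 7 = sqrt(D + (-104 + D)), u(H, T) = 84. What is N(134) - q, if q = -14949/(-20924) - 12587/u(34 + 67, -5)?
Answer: 15613210/109851 + 2*sqrt(41) ≈ 154.94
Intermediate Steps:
N(D) = -7 + sqrt(-104 + 2*D) (N(D) = -7 + sqrt(D + (-104 + D)) = -7 + sqrt(-104 + 2*D))
q = -16382167/109851 (q = -14949/(-20924) - 12587/84 = -14949*(-1/20924) - 12587*1/84 = 14949/20924 - 12587/84 = -16382167/109851 ≈ -149.13)
N(134) - q = (-7 + sqrt(-104 + 2*134)) - 1*(-16382167/109851) = (-7 + sqrt(-104 + 268)) + 16382167/109851 = (-7 + sqrt(164)) + 16382167/109851 = (-7 + 2*sqrt(41)) + 16382167/109851 = 15613210/109851 + 2*sqrt(41)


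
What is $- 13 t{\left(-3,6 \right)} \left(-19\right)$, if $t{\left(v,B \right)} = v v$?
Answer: $2223$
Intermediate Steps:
$t{\left(v,B \right)} = v^{2}$
$- 13 t{\left(-3,6 \right)} \left(-19\right) = - 13 \left(-3\right)^{2} \left(-19\right) = \left(-13\right) 9 \left(-19\right) = \left(-117\right) \left(-19\right) = 2223$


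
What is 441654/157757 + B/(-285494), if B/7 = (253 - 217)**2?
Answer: 3280484094/1185228341 ≈ 2.7678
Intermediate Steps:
B = 9072 (B = 7*(253 - 217)**2 = 7*36**2 = 7*1296 = 9072)
441654/157757 + B/(-285494) = 441654/157757 + 9072/(-285494) = 441654*(1/157757) + 9072*(-1/285494) = 441654/157757 - 4536/142747 = 3280484094/1185228341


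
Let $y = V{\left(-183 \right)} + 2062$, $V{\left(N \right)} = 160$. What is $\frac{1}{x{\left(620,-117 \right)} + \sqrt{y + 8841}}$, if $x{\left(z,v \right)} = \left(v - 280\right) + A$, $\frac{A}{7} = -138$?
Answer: $- \frac{1363}{1846706} - \frac{\sqrt{11063}}{1846706} \approx -0.00079503$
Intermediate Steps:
$A = -966$ ($A = 7 \left(-138\right) = -966$)
$x{\left(z,v \right)} = -1246 + v$ ($x{\left(z,v \right)} = \left(v - 280\right) - 966 = \left(-280 + v\right) - 966 = -1246 + v$)
$y = 2222$ ($y = 160 + 2062 = 2222$)
$\frac{1}{x{\left(620,-117 \right)} + \sqrt{y + 8841}} = \frac{1}{\left(-1246 - 117\right) + \sqrt{2222 + 8841}} = \frac{1}{-1363 + \sqrt{11063}}$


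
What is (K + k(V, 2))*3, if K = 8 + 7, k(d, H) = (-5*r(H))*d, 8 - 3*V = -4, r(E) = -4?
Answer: 285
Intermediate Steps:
V = 4 (V = 8/3 - 1/3*(-4) = 8/3 + 4/3 = 4)
k(d, H) = 20*d (k(d, H) = (-5*(-4))*d = 20*d)
K = 15
(K + k(V, 2))*3 = (15 + 20*4)*3 = (15 + 80)*3 = 95*3 = 285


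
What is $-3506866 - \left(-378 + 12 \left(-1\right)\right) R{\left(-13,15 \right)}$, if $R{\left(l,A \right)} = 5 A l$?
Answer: $-3887116$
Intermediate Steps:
$R{\left(l,A \right)} = 5 A l$
$-3506866 - \left(-378 + 12 \left(-1\right)\right) R{\left(-13,15 \right)} = -3506866 - \left(-378 + 12 \left(-1\right)\right) 5 \cdot 15 \left(-13\right) = -3506866 - \left(-378 - 12\right) \left(-975\right) = -3506866 - \left(-390\right) \left(-975\right) = -3506866 - 380250 = -3887116$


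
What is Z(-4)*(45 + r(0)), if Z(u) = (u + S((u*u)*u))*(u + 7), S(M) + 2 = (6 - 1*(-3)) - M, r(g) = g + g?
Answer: 9045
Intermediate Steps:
r(g) = 2*g
S(M) = 7 - M (S(M) = -2 + ((6 - 1*(-3)) - M) = -2 + ((6 + 3) - M) = -2 + (9 - M) = 7 - M)
Z(u) = (7 + u)*(7 + u - u³) (Z(u) = (u + (7 - u*u*u))*(u + 7) = (u + (7 - u²*u))*(7 + u) = (u + (7 - u³))*(7 + u) = (7 + u - u³)*(7 + u) = (7 + u)*(7 + u - u³))
Z(-4)*(45 + r(0)) = (49 + (-4)² - 1*(-4)⁴ - 7*(-4)³ + 14*(-4))*(45 + 2*0) = (49 + 16 - 1*256 - 7*(-64) - 56)*(45 + 0) = (49 + 16 - 256 + 448 - 56)*45 = 201*45 = 9045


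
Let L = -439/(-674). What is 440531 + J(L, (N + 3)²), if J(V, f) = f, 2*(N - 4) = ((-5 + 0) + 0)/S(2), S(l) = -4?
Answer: 28197705/64 ≈ 4.4059e+5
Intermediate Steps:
L = 439/674 (L = -439*(-1/674) = 439/674 ≈ 0.65134)
N = 37/8 (N = 4 + (((-5 + 0) + 0)/(-4))/2 = 4 + ((-5 + 0)*(-¼))/2 = 4 + (-5*(-¼))/2 = 4 + (½)*(5/4) = 4 + 5/8 = 37/8 ≈ 4.6250)
440531 + J(L, (N + 3)²) = 440531 + (37/8 + 3)² = 440531 + (61/8)² = 440531 + 3721/64 = 28197705/64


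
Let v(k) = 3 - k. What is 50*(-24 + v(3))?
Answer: -1200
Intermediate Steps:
50*(-24 + v(3)) = 50*(-24 + (3 - 1*3)) = 50*(-24 + (3 - 3)) = 50*(-24 + 0) = 50*(-24) = -1200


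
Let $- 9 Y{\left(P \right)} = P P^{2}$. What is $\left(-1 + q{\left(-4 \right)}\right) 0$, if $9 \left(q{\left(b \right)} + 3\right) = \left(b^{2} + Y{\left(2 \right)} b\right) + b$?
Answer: $0$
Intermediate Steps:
$Y{\left(P \right)} = - \frac{P^{3}}{9}$ ($Y{\left(P \right)} = - \frac{P P^{2}}{9} = - \frac{P^{3}}{9}$)
$q{\left(b \right)} = -3 + \frac{b^{2}}{9} + \frac{b}{81}$ ($q{\left(b \right)} = -3 + \frac{\left(b^{2} + - \frac{2^{3}}{9} b\right) + b}{9} = -3 + \frac{\left(b^{2} + \left(- \frac{1}{9}\right) 8 b\right) + b}{9} = -3 + \frac{\left(b^{2} - \frac{8 b}{9}\right) + b}{9} = -3 + \frac{b^{2} + \frac{b}{9}}{9} = -3 + \left(\frac{b^{2}}{9} + \frac{b}{81}\right) = -3 + \frac{b^{2}}{9} + \frac{b}{81}$)
$\left(-1 + q{\left(-4 \right)}\right) 0 = \left(-1 + \left(-3 + \frac{\left(-4\right)^{2}}{9} + \frac{1}{81} \left(-4\right)\right)\right) 0 = \left(-1 - \frac{103}{81}\right) 0 = \left(- \frac{184}{81}\right) 0 = 0$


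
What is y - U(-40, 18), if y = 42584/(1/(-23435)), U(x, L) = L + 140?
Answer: -997956198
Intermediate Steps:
U(x, L) = 140 + L
y = -997956040 (y = 42584/(-1/23435) = 42584*(-23435) = -997956040)
y - U(-40, 18) = -997956040 - (140 + 18) = -997956040 - 1*158 = -997956040 - 158 = -997956198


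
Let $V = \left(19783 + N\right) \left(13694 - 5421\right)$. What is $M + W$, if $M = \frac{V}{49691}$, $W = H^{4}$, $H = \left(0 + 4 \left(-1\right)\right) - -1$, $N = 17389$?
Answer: $\frac{311548927}{49691} \approx 6269.7$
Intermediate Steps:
$H = -3$ ($H = \left(0 - 4\right) + 1 = -4 + 1 = -3$)
$V = 307523956$ ($V = \left(19783 + 17389\right) \left(13694 - 5421\right) = 37172 \cdot 8273 = 307523956$)
$W = 81$ ($W = \left(-3\right)^{4} = 81$)
$M = \frac{307523956}{49691} \approx 6188.7$
$M + W = \frac{307523956}{49691} + 81 = \frac{311548927}{49691}$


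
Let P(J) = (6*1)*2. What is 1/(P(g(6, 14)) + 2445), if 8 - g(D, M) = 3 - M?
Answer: 1/2457 ≈ 0.00040700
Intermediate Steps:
g(D, M) = 5 + M (g(D, M) = 8 - (3 - M) = 8 + (-3 + M) = 5 + M)
P(J) = 12 (P(J) = 6*2 = 12)
1/(P(g(6, 14)) + 2445) = 1/(12 + 2445) = 1/2457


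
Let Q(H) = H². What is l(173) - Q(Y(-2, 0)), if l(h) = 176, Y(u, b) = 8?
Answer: 112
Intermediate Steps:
l(173) - Q(Y(-2, 0)) = 176 - 1*8² = 176 - 1*64 = 176 - 64 = 112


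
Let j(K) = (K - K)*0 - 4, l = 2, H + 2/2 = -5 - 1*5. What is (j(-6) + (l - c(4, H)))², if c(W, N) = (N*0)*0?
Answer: 4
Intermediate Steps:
H = -11 (H = -1 + (-5 - 1*5) = -1 + (-5 - 5) = -1 - 10 = -11)
c(W, N) = 0 (c(W, N) = 0*0 = 0)
j(K) = -4 (j(K) = 0*0 - 4 = 0 - 4 = -4)
(j(-6) + (l - c(4, H)))² = (-4 + (2 - 1*0))² = (-4 + (2 + 0))² = (-4 + 2)² = (-2)² = 4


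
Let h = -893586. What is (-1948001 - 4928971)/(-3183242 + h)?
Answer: 1719243/1019207 ≈ 1.6868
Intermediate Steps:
(-1948001 - 4928971)/(-3183242 + h) = (-1948001 - 4928971)/(-3183242 - 893586) = -6876972/(-4076828) = -6876972*(-1/4076828) = 1719243/1019207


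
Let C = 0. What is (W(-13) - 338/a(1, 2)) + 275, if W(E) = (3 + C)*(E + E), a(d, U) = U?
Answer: 28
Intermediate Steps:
W(E) = 6*E (W(E) = (3 + 0)*(E + E) = 3*(2*E) = 6*E)
(W(-13) - 338/a(1, 2)) + 275 = (6*(-13) - 338/2) + 275 = (-78 - 338*1/2) + 275 = (-78 - 169) + 275 = -247 + 275 = 28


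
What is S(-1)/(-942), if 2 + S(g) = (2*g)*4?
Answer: 5/471 ≈ 0.010616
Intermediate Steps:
S(g) = -2 + 8*g (S(g) = -2 + (2*g)*4 = -2 + 8*g)
S(-1)/(-942) = (-2 + 8*(-1))/(-942) = (-2 - 8)*(-1/942) = -10*(-1/942) = 5/471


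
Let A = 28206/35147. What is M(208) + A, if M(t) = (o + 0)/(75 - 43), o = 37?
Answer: 2203031/1124704 ≈ 1.9588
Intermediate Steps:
M(t) = 37/32 (M(t) = (37 + 0)/(75 - 43) = 37/32)
A = 28206/35147 (A = 28206*(1/35147) = 28206/35147 ≈ 0.80252)
M(208) + A = 37/32 + 28206/35147 = 2203031/1124704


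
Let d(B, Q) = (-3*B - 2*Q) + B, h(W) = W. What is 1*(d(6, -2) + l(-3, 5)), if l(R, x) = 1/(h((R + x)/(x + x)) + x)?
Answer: -203/26 ≈ -7.8077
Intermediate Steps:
l(R, x) = 1/(x + (R + x)/(2*x)) (l(R, x) = 1/((R + x)/(x + x) + x) = 1/((R + x)/((2*x)) + x) = 1/((R + x)*(1/(2*x)) + x) = 1/((R + x)/(2*x) + x) = 1/(x + (R + x)/(2*x)))
d(B, Q) = -2*B - 2*Q
1*(d(6, -2) + l(-3, 5)) = 1*((-2*6 - 2*(-2)) + 2*5/(-3 + 5 + 2*5**2)) = 1*((-12 + 4) + 2*5/(-3 + 5 + 2*25)) = 1*(-8 + 2*5/(-3 + 5 + 50)) = 1*(-8 + 2*5/52) = 1*(-8 + 2*5*(1/52)) = 1*(-8 + 5/26) = 1*(-203/26) = -203/26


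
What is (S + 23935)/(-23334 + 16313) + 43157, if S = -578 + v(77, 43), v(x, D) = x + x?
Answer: 17822458/413 ≈ 43154.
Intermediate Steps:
v(x, D) = 2*x
S = -424 (S = -578 + 2*77 = -578 + 154 = -424)
(S + 23935)/(-23334 + 16313) + 43157 = (-424 + 23935)/(-23334 + 16313) + 43157 = 23511/(-7021) + 43157 = 23511*(-1/7021) + 43157 = -1383/413 + 43157 = 17822458/413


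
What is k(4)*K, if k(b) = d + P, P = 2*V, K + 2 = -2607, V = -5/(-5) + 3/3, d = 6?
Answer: -26090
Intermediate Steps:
V = 2 (V = -5*(-⅕) + 3*(⅓) = 1 + 1 = 2)
K = -2609 (K = -2 - 2607 = -2609)
P = 4 (P = 2*2 = 4)
k(b) = 10 (k(b) = 6 + 4 = 10)
k(4)*K = 10*(-2609) = -26090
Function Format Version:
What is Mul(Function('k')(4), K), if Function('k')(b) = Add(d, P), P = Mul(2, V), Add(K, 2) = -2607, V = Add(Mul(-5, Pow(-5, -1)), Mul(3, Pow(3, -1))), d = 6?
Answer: -26090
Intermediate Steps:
V = 2 (V = Add(Mul(-5, Rational(-1, 5)), Mul(3, Rational(1, 3))) = Add(1, 1) = 2)
K = -2609 (K = Add(-2, -2607) = -2609)
P = 4 (P = Mul(2, 2) = 4)
Function('k')(b) = 10 (Function('k')(b) = Add(6, 4) = 10)
Mul(Function('k')(4), K) = Mul(10, -2609) = -26090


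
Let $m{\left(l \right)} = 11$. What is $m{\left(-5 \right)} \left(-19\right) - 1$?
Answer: $-210$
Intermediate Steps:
$m{\left(-5 \right)} \left(-19\right) - 1 = 11 \left(-19\right) - 1 = -209 - 1 = -210$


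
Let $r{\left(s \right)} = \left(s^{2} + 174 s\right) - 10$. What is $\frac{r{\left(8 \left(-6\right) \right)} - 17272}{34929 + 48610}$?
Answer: $- \frac{23330}{83539} \approx -0.27927$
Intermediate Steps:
$r{\left(s \right)} = -10 + s^{2} + 174 s$
$\frac{r{\left(8 \left(-6\right) \right)} - 17272}{34929 + 48610} = \frac{\left(-10 + \left(8 \left(-6\right)\right)^{2} + 174 \cdot 8 \left(-6\right)\right) - 17272}{34929 + 48610} = \frac{\left(-10 + \left(-48\right)^{2} + 174 \left(-48\right)\right) - 17272}{83539} = \left(\left(-10 + 2304 - 8352\right) - 17272\right) \frac{1}{83539} = \left(-6058 - 17272\right) \frac{1}{83539} = \left(-23330\right) \frac{1}{83539} = - \frac{23330}{83539}$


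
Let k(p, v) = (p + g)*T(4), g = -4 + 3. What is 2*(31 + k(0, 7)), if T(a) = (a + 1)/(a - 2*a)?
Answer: 129/2 ≈ 64.500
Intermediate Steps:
g = -1
T(a) = -(1 + a)/a (T(a) = (1 + a)/((-a)) = (1 + a)*(-1/a) = -(1 + a)/a)
k(p, v) = 5/4 - 5*p/4 (k(p, v) = (p - 1)*((-1 - 1*4)/4) = (-1 + p)*((-1 - 4)/4) = (-1 + p)*((¼)*(-5)) = (-1 + p)*(-5/4) = 5/4 - 5*p/4)
2*(31 + k(0, 7)) = 2*(31 + (5/4 - 5/4*0)) = 2*(31 + (5/4 + 0)) = 2*(31 + 5/4) = 2*(129/4) = 129/2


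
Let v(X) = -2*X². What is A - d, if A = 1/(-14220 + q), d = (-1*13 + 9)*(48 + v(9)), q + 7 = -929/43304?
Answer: -280935686576/616086937 ≈ -456.00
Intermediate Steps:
q = -304057/43304 (q = -7 - 929/43304 = -304057/43304 ≈ -7.0215)
d = 456 (d = (-1*13 + 9)*(48 - 2*9²) = (-13 + 9)*(48 - 2*81) = -4*(48 - 162) = -4*(-114) = 456)
A = -43304/616086937 (A = 1/(-14220 - 304057/43304) = 1/(-616086937/43304) = -43304/616086937 ≈ -7.0289e-5)
A - d = -43304/616086937 - 1*456 = -43304/616086937 - 456 = -280935686576/616086937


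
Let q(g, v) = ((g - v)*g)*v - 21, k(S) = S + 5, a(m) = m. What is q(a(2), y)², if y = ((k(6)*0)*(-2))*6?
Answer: 441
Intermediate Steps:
k(S) = 5 + S
y = 0 (y = (((5 + 6)*0)*(-2))*6 = ((11*0)*(-2))*6 = (0*(-2))*6 = 0*6 = 0)
q(g, v) = -21 + g*v*(g - v) (q(g, v) = (g*(g - v))*v - 21 = g*v*(g - v) - 21 = -21 + g*v*(g - v))
q(a(2), y)² = (-21 + 0*2² - 1*2*0²)² = (-21 + 0*4 - 1*2*0)² = (-21 + 0 + 0)² = (-21)² = 441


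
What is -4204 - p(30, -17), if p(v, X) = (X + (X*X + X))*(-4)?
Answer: -3184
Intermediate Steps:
p(v, X) = -8*X - 4*X² (p(v, X) = (X + (X² + X))*(-4) = (X + (X + X²))*(-4) = (X² + 2*X)*(-4) = -8*X - 4*X²)
-4204 - p(30, -17) = -4204 - (-4)*(-17)*(2 - 17) = -4204 - (-4)*(-17)*(-15) = -4204 - 1*(-1020) = -4204 + 1020 = -3184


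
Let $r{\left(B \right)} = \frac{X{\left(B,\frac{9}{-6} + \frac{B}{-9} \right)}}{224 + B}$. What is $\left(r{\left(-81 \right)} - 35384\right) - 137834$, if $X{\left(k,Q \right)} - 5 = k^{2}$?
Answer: $- \frac{24763608}{143} \approx -1.7317 \cdot 10^{5}$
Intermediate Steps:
$X{\left(k,Q \right)} = 5 + k^{2}$
$r{\left(B \right)} = \frac{5 + B^{2}}{224 + B}$
$\left(r{\left(-81 \right)} - 35384\right) - 137834 = \left(\frac{5 + \left(-81\right)^{2}}{224 - 81} - 35384\right) - 137834 = \left(\frac{5 + 6561}{143} - 35384\right) - 137834 = \left(\frac{1}{143} \cdot 6566 - 35384\right) - 137834 = \left(\frac{6566}{143} - 35384\right) - 137834 = - \frac{5053346}{143} - 137834 = - \frac{24763608}{143}$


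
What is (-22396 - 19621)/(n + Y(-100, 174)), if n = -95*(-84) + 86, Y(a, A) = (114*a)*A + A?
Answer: 42017/1975360 ≈ 0.021271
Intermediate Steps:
Y(a, A) = A + 114*A*a (Y(a, A) = 114*A*a + A = A + 114*A*a)
n = 8066 (n = 7980 + 86 = 8066)
(-22396 - 19621)/(n + Y(-100, 174)) = (-22396 - 19621)/(8066 + 174*(1 + 114*(-100))) = -42017/(8066 + 174*(1 - 11400)) = -42017/(8066 + 174*(-11399)) = -42017/(8066 - 1983426) = -42017/(-1975360) = -42017*(-1/1975360) = 42017/1975360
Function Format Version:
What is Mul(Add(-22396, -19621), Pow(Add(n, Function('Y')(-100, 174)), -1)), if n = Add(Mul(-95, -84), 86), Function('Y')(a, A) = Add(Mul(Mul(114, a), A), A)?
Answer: Rational(42017, 1975360) ≈ 0.021271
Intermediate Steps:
Function('Y')(a, A) = Add(A, Mul(114, A, a)) (Function('Y')(a, A) = Add(Mul(114, A, a), A) = Add(A, Mul(114, A, a)))
n = 8066 (n = Add(7980, 86) = 8066)
Mul(Add(-22396, -19621), Pow(Add(n, Function('Y')(-100, 174)), -1)) = Mul(Add(-22396, -19621), Pow(Add(8066, Mul(174, Add(1, Mul(114, -100)))), -1)) = Mul(-42017, Pow(Add(8066, Mul(174, Add(1, -11400))), -1)) = Mul(-42017, Pow(Add(8066, Mul(174, -11399)), -1)) = Mul(-42017, Pow(Add(8066, -1983426), -1)) = Mul(-42017, Pow(-1975360, -1)) = Mul(-42017, Rational(-1, 1975360)) = Rational(42017, 1975360)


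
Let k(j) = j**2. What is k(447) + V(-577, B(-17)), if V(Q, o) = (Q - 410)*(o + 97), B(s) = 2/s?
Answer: 1771164/17 ≈ 1.0419e+5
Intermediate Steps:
V(Q, o) = (-410 + Q)*(97 + o)
k(447) + V(-577, B(-17)) = 447**2 + (-39770 - 820/(-17) + 97*(-577) - 1154/(-17)) = 199809 + (-39770 - 820*(-1)/17 - 55969 - 1154*(-1)/17) = 199809 + (-39770 - 410*(-2/17) - 55969 - 577*(-2/17)) = 199809 + (-39770 + 820/17 - 55969 + 1154/17) = 199809 - 1625589/17 = 1771164/17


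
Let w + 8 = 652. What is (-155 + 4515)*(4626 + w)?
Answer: 22977200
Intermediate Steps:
w = 644 (w = -8 + 652 = 644)
(-155 + 4515)*(4626 + w) = (-155 + 4515)*(4626 + 644) = 4360*5270 = 22977200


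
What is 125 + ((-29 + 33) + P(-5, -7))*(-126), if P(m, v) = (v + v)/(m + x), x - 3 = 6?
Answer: 62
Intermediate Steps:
x = 9 (x = 3 + 6 = 9)
P(m, v) = 2*v/(9 + m) (P(m, v) = (v + v)/(m + 9) = (2*v)/(9 + m) = 2*v/(9 + m))
125 + ((-29 + 33) + P(-5, -7))*(-126) = 125 + ((-29 + 33) + 2*(-7)/(9 - 5))*(-126) = 125 + (4 + 2*(-7)/4)*(-126) = 125 + (4 + 2*(-7)*(¼))*(-126) = 125 + (4 - 7/2)*(-126) = 125 + (½)*(-126) = 125 - 63 = 62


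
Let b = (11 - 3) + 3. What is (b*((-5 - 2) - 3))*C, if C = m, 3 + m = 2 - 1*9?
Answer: 1100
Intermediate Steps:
m = -10 (m = -3 + (2 - 1*9) = -3 + (2 - 9) = -3 - 7 = -10)
b = 11 (b = 8 + 3 = 11)
C = -10
(b*((-5 - 2) - 3))*C = (11*((-5 - 2) - 3))*(-10) = (11*(-7 - 3))*(-10) = (11*(-10))*(-10) = -110*(-10) = 1100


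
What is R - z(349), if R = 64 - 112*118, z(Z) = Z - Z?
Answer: -13152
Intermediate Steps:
z(Z) = 0
R = -13152 (R = 64 - 13216 = -13152)
R - z(349) = -13152 - 1*0 = -13152 + 0 = -13152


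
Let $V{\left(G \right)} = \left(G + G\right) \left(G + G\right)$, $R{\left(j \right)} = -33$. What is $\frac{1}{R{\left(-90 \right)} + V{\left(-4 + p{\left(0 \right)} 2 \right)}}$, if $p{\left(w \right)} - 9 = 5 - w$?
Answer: $\frac{1}{2271} \approx 0.00044033$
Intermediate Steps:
$p{\left(w \right)} = 14 - w$ ($p{\left(w \right)} = 9 - \left(-5 + w\right) = 14 - w$)
$V{\left(G \right)} = 4 G^{2}$ ($V{\left(G \right)} = 2 G 2 G = 4 G^{2}$)
$\frac{1}{R{\left(-90 \right)} + V{\left(-4 + p{\left(0 \right)} 2 \right)}} = \frac{1}{-33 + 4 \left(-4 + \left(14 - 0\right) 2\right)^{2}} = \frac{1}{-33 + 4 \left(-4 + \left(14 + 0\right) 2\right)^{2}} = \frac{1}{-33 + 4 \left(-4 + 14 \cdot 2\right)^{2}} = \frac{1}{-33 + 4 \left(-4 + 28\right)^{2}} = \frac{1}{-33 + 4 \cdot 24^{2}} = \frac{1}{-33 + 4 \cdot 576} = \frac{1}{-33 + 2304} = \frac{1}{2271}$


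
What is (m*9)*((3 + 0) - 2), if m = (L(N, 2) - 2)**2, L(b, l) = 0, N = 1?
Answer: 36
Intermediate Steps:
m = 4 (m = (0 - 2)**2 = (-2)**2 = 4)
(m*9)*((3 + 0) - 2) = (4*9)*((3 + 0) - 2) = 36*(3 - 2) = 36*1 = 36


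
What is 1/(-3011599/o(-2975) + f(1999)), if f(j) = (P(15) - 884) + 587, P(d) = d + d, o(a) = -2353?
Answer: 2353/2383348 ≈ 0.00098727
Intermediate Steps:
P(d) = 2*d
f(j) = -267 (f(j) = (2*15 - 884) + 587 = (30 - 884) + 587 = -854 + 587 = -267)
1/(-3011599/o(-2975) + f(1999)) = 1/(-3011599/(-2353) - 267) = 1/(-3011599*(-1/2353) - 267) = 1/(3011599/2353 - 267) = 1/(2383348/2353) = 2353/2383348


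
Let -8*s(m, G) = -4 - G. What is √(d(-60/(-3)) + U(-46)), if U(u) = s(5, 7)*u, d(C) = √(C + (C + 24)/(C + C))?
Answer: √(-6325 + 10*√2110)/10 ≈ 7.6588*I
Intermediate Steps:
s(m, G) = ½ + G/8 (s(m, G) = -(-4 - G)/8 = ½ + G/8)
d(C) = √(C + (24 + C)/(2*C)) (d(C) = √(C + (24 + C)/((2*C))) = √(C + (24 + C)*(1/(2*C))) = √(C + (24 + C)/(2*C)))
U(u) = 11*u/8 (U(u) = (½ + (⅛)*7)*u = (½ + 7/8)*u = 11*u/8)
√(d(-60/(-3)) + U(-46)) = √(√(2 + 4*(-60/(-3)) + 48/((-60/(-3))))/2 + (11/8)*(-46)) = √(√(2 + 4*(-60*(-⅓)) + 48/((-60*(-⅓))))/2 - 253/4) = √(√(2 + 4*20 + 48/20)/2 - 253/4) = √(√(2 + 80 + 48*(1/20))/2 - 253/4) = √(√(2 + 80 + 12/5)/2 - 253/4) = √(√(422/5)/2 - 253/4) = √((√2110/5)/2 - 253/4) = √(√2110/10 - 253/4) = √(-253/4 + √2110/10)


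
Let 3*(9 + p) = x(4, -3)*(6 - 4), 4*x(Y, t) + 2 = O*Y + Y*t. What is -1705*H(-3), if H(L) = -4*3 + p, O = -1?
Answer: 40920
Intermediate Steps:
x(Y, t) = -1/2 - Y/4 + Y*t/4 (x(Y, t) = -1/2 + (-Y + Y*t)/4 = -1/2 + (-Y/4 + Y*t/4) = -1/2 - Y/4 + Y*t/4)
p = -12 (p = -9 + ((-1/2 - 1/4*4 + (1/4)*4*(-3))*(6 - 4))/3 = -9 + ((-1/2 - 1 - 3)*2)/3 = -9 + (-9/2*2)/3 = -9 + (1/3)*(-9) = -9 - 3 = -12)
H(L) = -24 (H(L) = -4*3 - 12 = -12 - 12 = -24)
-1705*H(-3) = -1705*(-24) = 40920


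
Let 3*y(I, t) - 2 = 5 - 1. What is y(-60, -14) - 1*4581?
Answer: -4579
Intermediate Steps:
y(I, t) = 2 (y(I, t) = 2/3 + (5 - 1)/3 = 2/3 + (1/3)*4 = 2/3 + 4/3 = 2)
y(-60, -14) - 1*4581 = 2 - 1*4581 = 2 - 4581 = -4579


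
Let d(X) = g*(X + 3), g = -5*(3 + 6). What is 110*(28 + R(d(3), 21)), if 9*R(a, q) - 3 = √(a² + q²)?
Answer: 9350/3 + 110*√8149/3 ≈ 6426.6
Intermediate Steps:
g = -45 (g = -5*9 = -45)
d(X) = -135 - 45*X (d(X) = -45*(X + 3) = -45*(3 + X) = -135 - 45*X)
R(a, q) = ⅓ + √(a² + q²)/9
110*(28 + R(d(3), 21)) = 110*(28 + (⅓ + √((-135 - 45*3)² + 21²)/9)) = 110*(28 + (⅓ + √((-135 - 135)² + 441)/9)) = 110*(28 + (⅓ + √((-270)² + 441)/9)) = 110*(28 + (⅓ + √(72900 + 441)/9)) = 110*(28 + (⅓ + √73341/9)) = 110*(28 + (⅓ + (3*√8149)/9)) = 110*(28 + (⅓ + √8149/3)) = 110*(85/3 + √8149/3) = 9350/3 + 110*√8149/3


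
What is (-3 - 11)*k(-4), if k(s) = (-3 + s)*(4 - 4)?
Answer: 0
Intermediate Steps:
k(s) = 0 (k(s) = (-3 + s)*0 = 0)
(-3 - 11)*k(-4) = (-3 - 11)*0 = -14*0 = 0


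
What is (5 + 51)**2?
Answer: 3136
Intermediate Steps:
(5 + 51)**2 = 56**2 = 3136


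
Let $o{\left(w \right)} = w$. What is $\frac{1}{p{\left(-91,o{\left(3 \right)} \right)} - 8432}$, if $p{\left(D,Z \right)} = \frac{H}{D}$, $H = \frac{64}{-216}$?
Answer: $- \frac{2457}{20717416} \approx -0.0001186$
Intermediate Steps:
$H = - \frac{8}{27}$ ($H = 64 \left(- \frac{1}{216}\right) = - \frac{8}{27} \approx -0.2963$)
$p{\left(D,Z \right)} = - \frac{8}{27 D}$
$\frac{1}{p{\left(-91,o{\left(3 \right)} \right)} - 8432} = \frac{1}{- \frac{8}{27 \left(-91\right)} - 8432} = \frac{1}{\left(- \frac{8}{27}\right) \left(- \frac{1}{91}\right) - 8432} = \frac{1}{\frac{8}{2457} - 8432} = \frac{1}{- \frac{20717416}{2457}} = - \frac{2457}{20717416}$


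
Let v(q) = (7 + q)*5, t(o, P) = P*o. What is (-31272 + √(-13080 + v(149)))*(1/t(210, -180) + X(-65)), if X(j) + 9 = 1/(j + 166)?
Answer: 44722218803/159075 - 34322501*I*√123/381780 ≈ 2.8114e+5 - 997.05*I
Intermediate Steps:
X(j) = -9 + 1/(166 + j) (X(j) = -9 + 1/(j + 166) = -9 + 1/(166 + j))
v(q) = 35 + 5*q
(-31272 + √(-13080 + v(149)))*(1/t(210, -180) + X(-65)) = (-31272 + √(-13080 + (35 + 5*149)))*(1/(-180*210) + (-1493 - 9*(-65))/(166 - 65)) = (-31272 + √(-13080 + (35 + 745)))*(1/(-37800) + (-1493 + 585)/101) = (-31272 + √(-13080 + 780))*(-1/37800 + (1/101)*(-908)) = (-31272 + √(-12300))*(-1/37800 - 908/101) = (-31272 + 10*I*√123)*(-34322501/3817800) = 44722218803/159075 - 34322501*I*√123/381780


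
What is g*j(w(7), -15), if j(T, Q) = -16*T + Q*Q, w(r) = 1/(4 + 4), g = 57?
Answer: 12711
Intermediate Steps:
w(r) = 1/8
j(T, Q) = Q**2 - 16*T (j(T, Q) = -16*T + Q**2 = Q**2 - 16*T)
g*j(w(7), -15) = 57*((-15)**2 - 16*1/8) = 57*(225 - 2) = 57*223 = 12711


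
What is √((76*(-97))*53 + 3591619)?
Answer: √3200903 ≈ 1789.1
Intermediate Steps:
√((76*(-97))*53 + 3591619) = √(-7372*53 + 3591619) = √(-390716 + 3591619) = √3200903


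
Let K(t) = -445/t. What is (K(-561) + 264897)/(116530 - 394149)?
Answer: -148607662/155744259 ≈ -0.95418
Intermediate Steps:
(K(-561) + 264897)/(116530 - 394149) = (-445/(-561) + 264897)/(116530 - 394149) = (-445*(-1/561) + 264897)/(-277619) = (445/561 + 264897)*(-1/277619) = (148607662/561)*(-1/277619) = -148607662/155744259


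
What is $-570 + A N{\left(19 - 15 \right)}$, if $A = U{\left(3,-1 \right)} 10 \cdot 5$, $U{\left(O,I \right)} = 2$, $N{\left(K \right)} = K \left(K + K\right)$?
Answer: $2630$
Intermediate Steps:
$N{\left(K \right)} = 2 K^{2}$ ($N{\left(K \right)} = K 2 K = 2 K^{2}$)
$A = 100$ ($A = 2 \cdot 10 \cdot 5 = 20 \cdot 5 = 100$)
$-570 + A N{\left(19 - 15 \right)} = -570 + 100 \cdot 2 \left(19 - 15\right)^{2} = -570 + 100 \cdot 2 \cdot 4^{2} = -570 + 100 \cdot 2 \cdot 16 = -570 + 100 \cdot 32 = -570 + 3200 = 2630$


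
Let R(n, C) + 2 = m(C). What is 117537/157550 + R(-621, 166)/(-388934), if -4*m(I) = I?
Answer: 45720988983/61276551700 ≈ 0.74614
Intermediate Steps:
m(I) = -I/4
R(n, C) = -2 - C/4
117537/157550 + R(-621, 166)/(-388934) = 117537/157550 + (-2 - ¼*166)/(-388934) = 117537*(1/157550) + (-2 - 83/2)*(-1/388934) = 117537/157550 - 87/2*(-1/388934) = 117537/157550 + 87/777868 = 45720988983/61276551700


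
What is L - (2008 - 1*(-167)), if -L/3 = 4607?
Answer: -15996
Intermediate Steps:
L = -13821 (L = -3*4607 = -13821)
L - (2008 - 1*(-167)) = -13821 - (2008 - 1*(-167)) = -13821 - (2008 + 167) = -13821 - 1*2175 = -13821 - 2175 = -15996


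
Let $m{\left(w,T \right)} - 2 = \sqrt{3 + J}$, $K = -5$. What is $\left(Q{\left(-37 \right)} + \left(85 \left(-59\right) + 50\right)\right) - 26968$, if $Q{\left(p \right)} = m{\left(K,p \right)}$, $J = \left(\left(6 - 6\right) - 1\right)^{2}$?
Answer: $-31929$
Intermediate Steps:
$J = 1$ ($J = \left(\left(6 - 6\right) - 1\right)^{2} = \left(0 - 1\right)^{2} = \left(-1\right)^{2} = 1$)
$m{\left(w,T \right)} = 4$ ($m{\left(w,T \right)} = 2 + \sqrt{3 + 1} = 2 + \sqrt{4} = 2 + 2 = 4$)
$Q{\left(p \right)} = 4$
$\left(Q{\left(-37 \right)} + \left(85 \left(-59\right) + 50\right)\right) - 26968 = \left(4 + \left(85 \left(-59\right) + 50\right)\right) - 26968 = \left(4 + \left(-5015 + 50\right)\right) - 26968 = \left(4 - 4965\right) - 26968 = -4961 - 26968 = -31929$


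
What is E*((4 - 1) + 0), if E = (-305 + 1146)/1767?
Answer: 841/589 ≈ 1.4278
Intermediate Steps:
E = 841/1767 (E = 841*(1/1767) = 841/1767 ≈ 0.47595)
E*((4 - 1) + 0) = 841*((4 - 1) + 0)/1767 = 841*(3 + 0)/1767 = (841/1767)*3 = 841/589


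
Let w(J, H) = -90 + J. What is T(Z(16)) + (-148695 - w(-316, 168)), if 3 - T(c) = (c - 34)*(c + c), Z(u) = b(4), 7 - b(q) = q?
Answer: -148100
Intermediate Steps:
b(q) = 7 - q
Z(u) = 3 (Z(u) = 7 - 1*4 = 7 - 4 = 3)
T(c) = 3 - 2*c*(-34 + c) (T(c) = 3 - (c - 34)*(c + c) = 3 - (-34 + c)*2*c = 3 - 2*c*(-34 + c))
T(Z(16)) + (-148695 - w(-316, 168)) = (3 - 2*3**2 + 68*3) + (-148695 - (-90 - 316)) = (3 - 2*9 + 204) + (-148695 - 1*(-406)) = (3 - 18 + 204) + (-148695 + 406) = 189 - 148289 = -148100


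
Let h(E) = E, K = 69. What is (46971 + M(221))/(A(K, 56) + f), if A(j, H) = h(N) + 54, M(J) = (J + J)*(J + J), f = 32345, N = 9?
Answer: 242335/32408 ≈ 7.4776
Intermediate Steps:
M(J) = 4*J² (M(J) = (2*J)*(2*J) = 4*J²)
A(j, H) = 63 (A(j, H) = 9 + 54 = 63)
(46971 + M(221))/(A(K, 56) + f) = (46971 + 4*221²)/(63 + 32345) = (46971 + 4*48841)/32408 = (46971 + 195364)*(1/32408) = 242335*(1/32408) = 242335/32408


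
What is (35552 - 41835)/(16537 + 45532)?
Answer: -6283/62069 ≈ -0.10123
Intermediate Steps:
(35552 - 41835)/(16537 + 45532) = -6283/62069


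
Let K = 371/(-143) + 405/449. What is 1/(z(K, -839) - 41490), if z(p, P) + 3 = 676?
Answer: -1/40817 ≈ -2.4500e-5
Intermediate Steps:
K = -108664/64207 (K = 371*(-1/143) + 405*(1/449) = -371/143 + 405/449 = -108664/64207 ≈ -1.6924)
z(p, P) = 673 (z(p, P) = -3 + 676 = 673)
1/(z(K, -839) - 41490) = 1/(673 - 41490) = 1/(-40817) = -1/40817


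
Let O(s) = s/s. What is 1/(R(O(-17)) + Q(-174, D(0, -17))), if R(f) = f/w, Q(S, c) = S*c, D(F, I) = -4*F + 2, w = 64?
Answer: -64/22271 ≈ -0.0028737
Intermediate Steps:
O(s) = 1
D(F, I) = 2 - 4*F
R(f) = f/64
1/(R(O(-17)) + Q(-174, D(0, -17))) = 1/((1/64)*1 - 174*(2 - 4*0)) = 1/(1/64 - 174*(2 + 0)) = 1/(1/64 - 174*2) = 1/(1/64 - 348) = 1/(-22271/64) = -64/22271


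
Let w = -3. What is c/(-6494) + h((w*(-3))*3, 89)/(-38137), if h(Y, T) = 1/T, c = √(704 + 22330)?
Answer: -1/3394193 - √23034/6494 ≈ -0.023371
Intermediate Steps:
c = √23034 ≈ 151.77
c/(-6494) + h((w*(-3))*3, 89)/(-38137) = √23034/(-6494) + 1/(89*(-38137)) = √23034*(-1/6494) + (1/89)*(-1/38137) = -√23034/6494 - 1/3394193 = -1/3394193 - √23034/6494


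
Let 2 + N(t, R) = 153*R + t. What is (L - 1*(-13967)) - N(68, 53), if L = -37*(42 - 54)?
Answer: 6236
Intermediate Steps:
N(t, R) = -2 + t + 153*R (N(t, R) = -2 + (153*R + t) = -2 + (t + 153*R) = -2 + t + 153*R)
L = 444 (L = -37*(-12) = 444)
(L - 1*(-13967)) - N(68, 53) = (444 - 1*(-13967)) - (-2 + 68 + 153*53) = (444 + 13967) - (-2 + 68 + 8109) = 14411 - 1*8175 = 14411 - 8175 = 6236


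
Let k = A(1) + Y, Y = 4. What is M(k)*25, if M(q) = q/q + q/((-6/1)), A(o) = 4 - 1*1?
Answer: -25/6 ≈ -4.1667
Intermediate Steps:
A(o) = 3 (A(o) = 4 - 1 = 3)
k = 7 (k = 3 + 4 = 7)
M(q) = 1 - q/6 (M(q) = 1 + q/((-6*1)) = 1 + q/(-6) = 1 + q*(-⅙) = 1 - q/6)
M(k)*25 = (1 - ⅙*7)*25 = (1 - 7/6)*25 = -⅙*25 = -25/6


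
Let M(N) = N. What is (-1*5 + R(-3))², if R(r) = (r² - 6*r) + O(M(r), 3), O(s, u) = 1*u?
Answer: 625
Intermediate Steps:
O(s, u) = u
R(r) = 3 + r² - 6*r (R(r) = (r² - 6*r) + 3 = 3 + r² - 6*r)
(-1*5 + R(-3))² = (-1*5 + (3 + (-3)² - 6*(-3)))² = (-5 + (3 + 9 + 18))² = (-5 + 30)² = 25² = 625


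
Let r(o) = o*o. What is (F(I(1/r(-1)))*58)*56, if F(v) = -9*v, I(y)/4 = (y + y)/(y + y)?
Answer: -116928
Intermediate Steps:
r(o) = o**2
I(y) = 4 (I(y) = 4*((y + y)/(y + y)) = 4*((2*y)/((2*y))) = 4*((2*y)*(1/(2*y))) = 4*1 = 4)
(F(I(1/r(-1)))*58)*56 = (-9*4*58)*56 = -36*58*56 = -2088*56 = -116928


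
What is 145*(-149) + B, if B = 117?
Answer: -21488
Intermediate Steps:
145*(-149) + B = 145*(-149) + 117 = -21605 + 117 = -21488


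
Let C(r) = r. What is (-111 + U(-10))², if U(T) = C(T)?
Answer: 14641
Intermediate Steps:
U(T) = T
(-111 + U(-10))² = (-111 - 10)² = (-121)² = 14641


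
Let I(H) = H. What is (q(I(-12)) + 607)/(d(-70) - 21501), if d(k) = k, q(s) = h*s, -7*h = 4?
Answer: -4297/150997 ≈ -0.028458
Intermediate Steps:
h = -4/7 (h = -⅐*4 = -4/7 ≈ -0.57143)
q(s) = -4*s/7
(q(I(-12)) + 607)/(d(-70) - 21501) = (-4/7*(-12) + 607)/(-70 - 21501) = (48/7 + 607)/(-21571) = (4297/7)*(-1/21571) = -4297/150997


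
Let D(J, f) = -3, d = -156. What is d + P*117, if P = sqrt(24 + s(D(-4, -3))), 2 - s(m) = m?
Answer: -156 + 117*sqrt(29) ≈ 474.06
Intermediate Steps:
s(m) = 2 - m
P = sqrt(29) (P = sqrt(24 + (2 - 1*(-3))) = sqrt(24 + (2 + 3)) = sqrt(24 + 5) = sqrt(29) ≈ 5.3852)
d + P*117 = -156 + sqrt(29)*117 = -156 + 117*sqrt(29)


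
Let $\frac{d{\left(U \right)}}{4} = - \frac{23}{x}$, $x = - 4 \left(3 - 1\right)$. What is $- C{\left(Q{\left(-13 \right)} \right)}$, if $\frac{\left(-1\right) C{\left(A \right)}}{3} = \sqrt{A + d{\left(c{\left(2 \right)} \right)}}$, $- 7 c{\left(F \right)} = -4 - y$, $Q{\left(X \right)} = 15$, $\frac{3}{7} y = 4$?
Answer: $\frac{3 \sqrt{106}}{2} \approx 15.443$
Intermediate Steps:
$x = -8$ ($x = \left(-4\right) 2 = -8$)
$y = \frac{28}{3}$ ($y = \frac{7}{3} \cdot 4 = \frac{28}{3} \approx 9.3333$)
$c{\left(F \right)} = \frac{40}{21}$ ($c{\left(F \right)} = - \frac{-4 - \frac{28}{3}}{7} = \left(- \frac{1}{7}\right) \left(- \frac{40}{3}\right) = \frac{40}{21}$)
$d{\left(U \right)} = \frac{23}{2}$ ($d{\left(U \right)} = 4 \left(- \frac{23}{-8}\right) = 4 \left(\left(-23\right) \left(- \frac{1}{8}\right)\right) = 4 \cdot \frac{23}{8} = \frac{23}{2}$)
$C{\left(A \right)} = - 3 \sqrt{\frac{23}{2} + A}$ ($C{\left(A \right)} = - 3 \sqrt{A + \frac{23}{2}} = - 3 \sqrt{\frac{23}{2} + A}$)
$- C{\left(Q{\left(-13 \right)} \right)} = - \frac{\left(-3\right) \sqrt{46 + 4 \cdot 15}}{2} = - \frac{\left(-3\right) \sqrt{46 + 60}}{2} = - \frac{\left(-3\right) \sqrt{106}}{2} = \frac{3 \sqrt{106}}{2}$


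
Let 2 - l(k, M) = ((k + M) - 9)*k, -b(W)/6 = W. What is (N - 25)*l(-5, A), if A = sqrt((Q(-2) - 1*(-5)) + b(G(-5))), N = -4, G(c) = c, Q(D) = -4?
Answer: 1972 - 145*sqrt(31) ≈ 1164.7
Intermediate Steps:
b(W) = -6*W
A = sqrt(31) (A = sqrt((-4 - 1*(-5)) - 6*(-5)) = sqrt((-4 + 5) + 30) = sqrt(1 + 30) = sqrt(31) ≈ 5.5678)
l(k, M) = 2 - k*(-9 + M + k) (l(k, M) = 2 - ((k + M) - 9)*k = 2 - ((M + k) - 9)*k = 2 - (-9 + M + k)*k = 2 - k*(-9 + M + k))
(N - 25)*l(-5, A) = (-4 - 25)*(2 - 1*(-5)**2 + 9*(-5) - 1*sqrt(31)*(-5)) = -29*(2 - 1*25 - 45 + 5*sqrt(31)) = -29*(2 - 25 - 45 + 5*sqrt(31)) = -29*(-68 + 5*sqrt(31)) = 1972 - 145*sqrt(31)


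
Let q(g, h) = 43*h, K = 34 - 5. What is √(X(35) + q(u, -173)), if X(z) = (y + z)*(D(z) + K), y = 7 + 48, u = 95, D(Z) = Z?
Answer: I*√1679 ≈ 40.976*I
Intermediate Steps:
K = 29
y = 55
X(z) = (29 + z)*(55 + z) (X(z) = (55 + z)*(z + 29) = (55 + z)*(29 + z) = (29 + z)*(55 + z))
√(X(35) + q(u, -173)) = √((1595 + 35² + 84*35) + 43*(-173)) = √((1595 + 1225 + 2940) - 7439) = √(5760 - 7439) = √(-1679) = I*√1679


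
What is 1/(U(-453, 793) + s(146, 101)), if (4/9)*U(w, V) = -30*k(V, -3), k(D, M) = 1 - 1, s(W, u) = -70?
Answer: -1/70 ≈ -0.014286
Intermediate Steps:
k(D, M) = 0
U(w, V) = 0 (U(w, V) = 9*(-30*0)/4 = (9/4)*0 = 0)
1/(U(-453, 793) + s(146, 101)) = 1/(0 - 70) = 1/(-70) = -1/70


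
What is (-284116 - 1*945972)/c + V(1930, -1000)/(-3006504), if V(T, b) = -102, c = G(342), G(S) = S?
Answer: -34243189421/9520596 ≈ -3596.8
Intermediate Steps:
c = 342
(-284116 - 1*945972)/c + V(1930, -1000)/(-3006504) = (-284116 - 1*945972)/342 - 102/(-3006504) = (-284116 - 945972)*(1/342) - 102*(-1/3006504) = -1230088*1/342 + 17/501084 = -615044/171 + 17/501084 = -34243189421/9520596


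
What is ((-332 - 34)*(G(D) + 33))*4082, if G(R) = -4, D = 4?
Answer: -43326348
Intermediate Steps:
((-332 - 34)*(G(D) + 33))*4082 = ((-332 - 34)*(-4 + 33))*4082 = -366*29*4082 = -10614*4082 = -43326348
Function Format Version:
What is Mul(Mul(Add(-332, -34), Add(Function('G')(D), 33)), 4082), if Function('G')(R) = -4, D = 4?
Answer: -43326348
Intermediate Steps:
Mul(Mul(Add(-332, -34), Add(Function('G')(D), 33)), 4082) = Mul(Mul(Add(-332, -34), Add(-4, 33)), 4082) = Mul(Mul(-366, 29), 4082) = Mul(-10614, 4082) = -43326348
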